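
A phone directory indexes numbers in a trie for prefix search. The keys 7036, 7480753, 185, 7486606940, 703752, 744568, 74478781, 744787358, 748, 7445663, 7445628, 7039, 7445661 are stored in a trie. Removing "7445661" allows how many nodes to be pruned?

A node on "7445661"'s path can go only if nothing else ends at it or branches off below it.
The suffix "1" (1 node) is used only by "7445661"; the node for "744566" still has the child "3", so pruning stops there.
Nodes removed: 1

1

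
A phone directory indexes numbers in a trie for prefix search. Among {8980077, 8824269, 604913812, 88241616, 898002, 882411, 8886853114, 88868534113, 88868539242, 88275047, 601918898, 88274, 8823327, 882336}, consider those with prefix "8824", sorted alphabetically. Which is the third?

8824269

DFS of the "8824" subtree visits, in order: "882411", "88241616", "8824269"
The 3rd is 8824269.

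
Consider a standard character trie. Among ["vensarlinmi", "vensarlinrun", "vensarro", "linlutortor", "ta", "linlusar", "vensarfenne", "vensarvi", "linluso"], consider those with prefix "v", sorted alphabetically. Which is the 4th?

Words with prefix "v", in lexicographic order: "vensarfenne", "vensarlinmi", "vensarlinrun", "vensarro", "vensarvi"
The 4th is vensarro.

vensarro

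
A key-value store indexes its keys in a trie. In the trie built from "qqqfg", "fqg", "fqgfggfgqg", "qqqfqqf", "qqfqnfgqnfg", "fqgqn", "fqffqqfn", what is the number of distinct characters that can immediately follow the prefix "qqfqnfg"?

Walk "qqfqnfg" from the root, arriving at one node.
Distinct next characters after "qqfqnfg": q.
That node has 1 child edge.

1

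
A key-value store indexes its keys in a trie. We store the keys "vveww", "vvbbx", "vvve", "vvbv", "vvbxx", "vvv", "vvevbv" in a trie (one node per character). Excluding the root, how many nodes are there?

16

Insert word by word; a character creates a node only if that edge doesn't already exist:
  "vveww" → 5 new (v, v, e, w, w)
  "vvbbx" → prefix "vv" already present; 3 new (b, b, x)
  "vvve" → prefix "vv" already present; 2 new (v, e)
  "vvbv" → prefix "vvb" already present; 1 new (v)
  "vvbxx" → prefix "vvb" already present; 2 new (x, x)
  "vvv" → prefix "vvv" already present; 0 new (none)
  "vvevbv" → prefix "vve" already present; 3 new (v, b, v)
Total nodes = 5 + 3 + 2 + 1 + 2 + 0 + 3 = 16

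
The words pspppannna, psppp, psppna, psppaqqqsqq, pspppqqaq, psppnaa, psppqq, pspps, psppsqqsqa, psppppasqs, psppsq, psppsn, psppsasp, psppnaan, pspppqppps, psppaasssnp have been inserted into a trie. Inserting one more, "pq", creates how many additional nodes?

1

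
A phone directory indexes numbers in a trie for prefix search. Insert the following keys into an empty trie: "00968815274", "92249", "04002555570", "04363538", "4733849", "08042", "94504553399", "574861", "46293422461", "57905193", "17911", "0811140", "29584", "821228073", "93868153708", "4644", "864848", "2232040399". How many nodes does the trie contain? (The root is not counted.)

125

For each word, the new-node count is its length minus the longest prefix already in the trie:
  "00968815274" → 11 new (0, 0, 9, 6, 8, 8, 1, 5, 2, 7, 4)
  "92249" → 5 new (9, 2, 2, 4, 9)
  "04002555570" → prefix "0" already present; 10 new (4, 0, 0, 2, 5, 5, 5, 5, 7, 0)
  "04363538" → prefix "04" already present; 6 new (3, 6, 3, 5, 3, 8)
  "4733849" → 7 new (4, 7, 3, 3, 8, 4, 9)
  "08042" → prefix "0" already present; 4 new (8, 0, 4, 2)
  "94504553399" → prefix "9" already present; 10 new (4, 5, 0, 4, 5, 5, 3, 3, 9, 9)
  "574861" → 6 new (5, 7, 4, 8, 6, 1)
  "46293422461" → prefix "4" already present; 10 new (6, 2, 9, 3, 4, 2, 2, 4, 6, 1)
  "57905193" → prefix "57" already present; 6 new (9, 0, 5, 1, 9, 3)
  "17911" → 5 new (1, 7, 9, 1, 1)
  "0811140" → prefix "08" already present; 5 new (1, 1, 1, 4, 0)
  "29584" → 5 new (2, 9, 5, 8, 4)
  "821228073" → 9 new (8, 2, 1, 2, 2, 8, 0, 7, 3)
  "93868153708" → prefix "9" already present; 10 new (3, 8, 6, 8, 1, 5, 3, 7, 0, 8)
  "4644" → prefix "46" already present; 2 new (4, 4)
  "864848" → prefix "8" already present; 5 new (6, 4, 8, 4, 8)
  "2232040399" → prefix "2" already present; 9 new (2, 3, 2, 0, 4, 0, 3, 9, 9)
Total nodes = 11 + 5 + 10 + 6 + 7 + 4 + 10 + 6 + 10 + 6 + 5 + 5 + 5 + 9 + 10 + 2 + 5 + 9 = 125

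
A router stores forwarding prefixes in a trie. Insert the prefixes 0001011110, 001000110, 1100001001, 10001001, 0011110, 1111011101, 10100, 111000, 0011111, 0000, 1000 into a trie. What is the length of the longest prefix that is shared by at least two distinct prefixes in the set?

6

Equivalently: take the maximum, over all pairs, of their longest common prefix length.
"0011110" and "0011111" agree on "001111" (6 characters) before diverging; nothing deeper is shared.
Longest shared-prefix length: 6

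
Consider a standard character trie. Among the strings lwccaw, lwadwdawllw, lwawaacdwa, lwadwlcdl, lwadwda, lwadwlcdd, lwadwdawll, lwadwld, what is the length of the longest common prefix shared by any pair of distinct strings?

10

Equivalently: take the maximum, over all pairs, of their longest common prefix length.
e.g. "lwadwdawll" and "lwadwdawllw" share the prefix "lwadwdawll" of length 10; no pair shares a longer one.
Longest shared-prefix length: 10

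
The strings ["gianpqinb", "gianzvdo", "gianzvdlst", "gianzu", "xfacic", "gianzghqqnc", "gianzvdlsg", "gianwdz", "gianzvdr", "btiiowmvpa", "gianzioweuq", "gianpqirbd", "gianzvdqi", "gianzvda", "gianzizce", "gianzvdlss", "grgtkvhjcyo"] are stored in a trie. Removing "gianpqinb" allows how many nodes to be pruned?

Walk "gianpqinb" from the leaf back toward the root, removing each node that no remaining word uses.
The suffix "nb" (2 nodes) is used only by "gianpqinb"; the node for "gianpqi" still has the child "r", so pruning stops there.
Nodes removed: 2

2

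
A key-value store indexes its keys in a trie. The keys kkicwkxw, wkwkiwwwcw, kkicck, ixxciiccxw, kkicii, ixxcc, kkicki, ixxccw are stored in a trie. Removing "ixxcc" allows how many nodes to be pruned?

After clearing the end-marker at "ixxcc", prune upward until reaching a node still needed by another word.
Every node on "ixxcc" is still needed (e.g. by "ixxccw"), so nothing is freed.
Nodes removed: 0

0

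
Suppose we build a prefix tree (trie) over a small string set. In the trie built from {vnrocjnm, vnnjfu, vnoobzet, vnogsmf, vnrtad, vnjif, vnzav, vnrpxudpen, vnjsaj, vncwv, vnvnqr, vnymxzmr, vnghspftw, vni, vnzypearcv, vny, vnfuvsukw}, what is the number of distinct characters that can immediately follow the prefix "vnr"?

3

Walk "vnr" from the root, arriving at one node.
Distinct next characters after "vnr": o, p, t.
That node has 3 child edges.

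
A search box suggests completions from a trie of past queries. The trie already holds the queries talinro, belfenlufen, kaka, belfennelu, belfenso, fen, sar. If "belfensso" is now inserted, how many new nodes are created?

"belfens" is already a path in the trie; the remaining "so" must be added.
Each of the 2 remaining characters creates one node.

2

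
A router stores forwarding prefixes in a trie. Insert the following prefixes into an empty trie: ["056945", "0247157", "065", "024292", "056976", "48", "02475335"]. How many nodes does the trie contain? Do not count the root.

Insert word by word; a character creates a node only if that edge doesn't already exist:
  "056945" → 6 new (0, 5, 6, 9, 4, 5)
  "0247157" → prefix "0" already present; 6 new (2, 4, 7, 1, 5, 7)
  "065" → prefix "0" already present; 2 new (6, 5)
  "024292" → prefix "024" already present; 3 new (2, 9, 2)
  "056976" → prefix "0569" already present; 2 new (7, 6)
  "48" → 2 new (4, 8)
  "02475335" → prefix "0247" already present; 4 new (5, 3, 3, 5)
Total nodes = 6 + 6 + 2 + 3 + 2 + 2 + 4 = 25

25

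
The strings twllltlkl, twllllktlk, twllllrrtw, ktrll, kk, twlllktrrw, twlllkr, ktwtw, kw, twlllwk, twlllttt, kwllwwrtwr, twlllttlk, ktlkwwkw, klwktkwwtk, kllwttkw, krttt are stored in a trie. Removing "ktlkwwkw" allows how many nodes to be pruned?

A node on "ktlkwwkw"'s path can go only if nothing else ends at it or branches off below it.
The suffix "lkwwkw" (6 nodes) is used only by "ktlkwwkw"; the node for "kt" still has the child "r", so pruning stops there.
Nodes removed: 6

6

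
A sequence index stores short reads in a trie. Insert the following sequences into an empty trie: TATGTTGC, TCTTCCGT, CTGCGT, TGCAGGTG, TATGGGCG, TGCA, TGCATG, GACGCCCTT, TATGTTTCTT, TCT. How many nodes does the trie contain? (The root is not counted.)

47

Insert word by word; a character creates a node only if that edge doesn't already exist:
  "TATGTTGC" → 8 new (T, A, T, G, T, T, G, C)
  "TCTTCCGT" → prefix "T" already present; 7 new (C, T, T, C, C, G, T)
  "CTGCGT" → 6 new (C, T, G, C, G, T)
  "TGCAGGTG" → prefix "T" already present; 7 new (G, C, A, G, G, T, G)
  "TATGGGCG" → prefix "TATG" already present; 4 new (G, G, C, G)
  "TGCA" → prefix "TGCA" already present; 0 new (none)
  "TGCATG" → prefix "TGCA" already present; 2 new (T, G)
  "GACGCCCTT" → 9 new (G, A, C, G, C, C, C, T, T)
  "TATGTTTCTT" → prefix "TATGTT" already present; 4 new (T, C, T, T)
  "TCT" → prefix "TCT" already present; 0 new (none)
Total nodes = 8 + 7 + 6 + 7 + 4 + 0 + 2 + 9 + 4 + 0 = 47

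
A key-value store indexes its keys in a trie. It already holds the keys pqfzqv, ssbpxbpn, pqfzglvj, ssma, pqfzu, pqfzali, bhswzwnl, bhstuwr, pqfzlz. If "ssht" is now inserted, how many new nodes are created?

2

"ss" is already a path in the trie; the remaining "ht" must be added.
So 4 − 2 = 2 new nodes.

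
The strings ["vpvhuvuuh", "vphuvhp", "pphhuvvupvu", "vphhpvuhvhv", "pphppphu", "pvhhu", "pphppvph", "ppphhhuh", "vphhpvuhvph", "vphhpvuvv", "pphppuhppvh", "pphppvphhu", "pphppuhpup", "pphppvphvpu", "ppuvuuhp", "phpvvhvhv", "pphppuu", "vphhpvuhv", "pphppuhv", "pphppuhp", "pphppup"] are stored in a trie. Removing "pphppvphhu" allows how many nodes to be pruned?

After clearing the end-marker at "pphppvphhu", prune upward until reaching a node still needed by another word.
The suffix "hu" (2 nodes) is used only by "pphppvphhu"; the node for "pphppvph" still has the child "v", so pruning stops there.
Nodes removed: 2

2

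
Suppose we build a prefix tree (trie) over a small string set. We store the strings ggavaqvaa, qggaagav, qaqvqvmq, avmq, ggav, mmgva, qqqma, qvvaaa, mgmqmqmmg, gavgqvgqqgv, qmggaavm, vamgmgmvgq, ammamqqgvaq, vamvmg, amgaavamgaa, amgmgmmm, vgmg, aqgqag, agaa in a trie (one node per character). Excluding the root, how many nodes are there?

115

Insert word by word; a character creates a node only if that edge doesn't already exist:
  "ggavaqvaa" → 9 new (g, g, a, v, a, q, v, a, a)
  "qggaagav" → 8 new (q, g, g, a, a, g, a, v)
  "qaqvqvmq" → prefix "q" already present; 7 new (a, q, v, q, v, m, q)
  "avmq" → 4 new (a, v, m, q)
  "ggav" → prefix "ggav" already present; 0 new (none)
  "mmgva" → 5 new (m, m, g, v, a)
  "qqqma" → prefix "q" already present; 4 new (q, q, m, a)
  "qvvaaa" → prefix "q" already present; 5 new (v, v, a, a, a)
  "mgmqmqmmg" → prefix "m" already present; 8 new (g, m, q, m, q, m, m, g)
  "gavgqvgqqgv" → prefix "g" already present; 10 new (a, v, g, q, v, g, q, q, g, v)
  "qmggaavm" → prefix "q" already present; 7 new (m, g, g, a, a, v, m)
  "vamgmgmvgq" → 10 new (v, a, m, g, m, g, m, v, g, q)
  "ammamqqgvaq" → prefix "a" already present; 10 new (m, m, a, m, q, q, g, v, a, q)
  "vamvmg" → prefix "vam" already present; 3 new (v, m, g)
  "amgaavamgaa" → prefix "am" already present; 9 new (g, a, a, v, a, m, g, a, a)
  "amgmgmmm" → prefix "amg" already present; 5 new (m, g, m, m, m)
  "vgmg" → prefix "v" already present; 3 new (g, m, g)
  "aqgqag" → prefix "a" already present; 5 new (q, g, q, a, g)
  "agaa" → prefix "a" already present; 3 new (g, a, a)
Total nodes = 9 + 8 + 7 + 4 + 0 + 5 + 4 + 5 + 8 + 10 + 7 + 10 + 10 + 3 + 9 + 5 + 3 + 5 + 3 = 115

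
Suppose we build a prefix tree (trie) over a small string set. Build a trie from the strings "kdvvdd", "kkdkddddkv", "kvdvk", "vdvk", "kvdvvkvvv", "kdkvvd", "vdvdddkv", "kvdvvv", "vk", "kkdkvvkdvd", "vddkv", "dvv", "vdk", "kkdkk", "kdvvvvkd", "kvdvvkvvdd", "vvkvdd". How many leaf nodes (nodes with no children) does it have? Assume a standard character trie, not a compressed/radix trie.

17

Leaves are exactly the stored words that no other stored word extends.
Those words: "dvv", "kdkvvd", "kdvvdd", "kdvvvvkd", "kkdkddddkv", "kkdkk", "kkdkvvkdvd", "kvdvk", "kvdvvkvvdd", "kvdvvkvvv", "kvdvvv", "vddkv", "vdk", "vdvdddkv", "vdvk", "vk", "vvkvdd"
Leaf count: 17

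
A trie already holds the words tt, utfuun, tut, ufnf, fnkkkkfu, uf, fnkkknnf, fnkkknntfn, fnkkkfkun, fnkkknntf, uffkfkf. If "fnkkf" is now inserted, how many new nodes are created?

1

The longest prefix of "fnkkf" already in the trie is "fnkk" (length 4).
New nodes needed: |"fnkkf"| − 4 = 5 − 4 = 1.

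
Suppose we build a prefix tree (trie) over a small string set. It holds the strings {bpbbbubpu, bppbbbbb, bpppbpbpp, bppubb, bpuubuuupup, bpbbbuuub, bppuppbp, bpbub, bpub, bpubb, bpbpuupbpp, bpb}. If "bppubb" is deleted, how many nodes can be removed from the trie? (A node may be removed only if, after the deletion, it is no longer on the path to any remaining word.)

2

After clearing the end-marker at "bppubb", prune upward until reaching a node still needed by another word.
The suffix "bb" (2 nodes) is used only by "bppubb"; the node for "bppu" still has the child "p", so pruning stops there.
Nodes removed: 2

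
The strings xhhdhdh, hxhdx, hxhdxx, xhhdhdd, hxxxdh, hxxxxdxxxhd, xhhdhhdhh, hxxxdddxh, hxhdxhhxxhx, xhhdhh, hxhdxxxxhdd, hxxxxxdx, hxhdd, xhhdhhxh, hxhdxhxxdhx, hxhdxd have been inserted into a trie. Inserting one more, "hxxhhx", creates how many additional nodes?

"hxx" is already a path in the trie; the remaining "hhx" must be added.
Each of the 3 remaining characters creates one node.

3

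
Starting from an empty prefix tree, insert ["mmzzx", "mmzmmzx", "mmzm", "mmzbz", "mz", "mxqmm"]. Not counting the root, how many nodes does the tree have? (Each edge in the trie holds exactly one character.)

Count nodes per top-level branch (shared prefixes stored once):
  'm'-branch (mmzbz, mmzm, mmzmmzx, mmzzx, mxqmm, mz): 16 nodes
Sum: 16

16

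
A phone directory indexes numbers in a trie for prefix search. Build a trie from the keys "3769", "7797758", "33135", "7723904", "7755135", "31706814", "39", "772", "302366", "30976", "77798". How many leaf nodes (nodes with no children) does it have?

10

Leaves are exactly the stored words that no other stored word extends.
Those words: "302366", "30976", "31706814", "33135", "3769", "39", "7723904", "7755135", "77798", "7797758"
Leaf count: 10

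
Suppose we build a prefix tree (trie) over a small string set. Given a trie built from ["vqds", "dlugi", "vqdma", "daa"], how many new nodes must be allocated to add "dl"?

"dl" is already a full path in the trie; only an end-marker is added.
No new nodes are needed: 0.

0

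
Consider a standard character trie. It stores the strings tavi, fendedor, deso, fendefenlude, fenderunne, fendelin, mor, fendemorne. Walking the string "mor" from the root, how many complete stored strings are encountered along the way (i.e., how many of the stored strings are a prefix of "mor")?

1

Traverse "mor" character by character; count nodes along the way that are marked as word ends.
Prefixes of the query that are stored words: "mor"
Count: 1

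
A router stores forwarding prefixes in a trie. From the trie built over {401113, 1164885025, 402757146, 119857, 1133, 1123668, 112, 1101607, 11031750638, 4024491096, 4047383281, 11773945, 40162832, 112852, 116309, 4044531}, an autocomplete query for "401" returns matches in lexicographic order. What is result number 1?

Filter for "401…" and sort: "401113", "40162832"
Position 1: 401113

401113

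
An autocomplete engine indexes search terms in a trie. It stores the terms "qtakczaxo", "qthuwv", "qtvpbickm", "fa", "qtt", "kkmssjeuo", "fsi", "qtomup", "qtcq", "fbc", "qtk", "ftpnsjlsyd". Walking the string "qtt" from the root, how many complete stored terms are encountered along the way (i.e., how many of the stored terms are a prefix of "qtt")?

Traverse "qtt" character by character; count nodes along the way that are marked as word ends.
Prefixes of the query that are stored words: "qtt"
Count: 1

1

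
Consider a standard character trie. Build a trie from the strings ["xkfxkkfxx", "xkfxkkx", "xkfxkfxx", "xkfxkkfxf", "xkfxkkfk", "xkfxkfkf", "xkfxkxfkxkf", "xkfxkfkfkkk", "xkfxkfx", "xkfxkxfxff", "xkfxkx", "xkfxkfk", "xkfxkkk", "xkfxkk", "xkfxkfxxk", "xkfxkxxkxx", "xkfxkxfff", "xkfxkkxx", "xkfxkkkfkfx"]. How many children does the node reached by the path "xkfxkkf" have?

2

Walk "xkfxkkf" from the root, arriving at one node.
Characters that immediately follow "xkfxkkf" among the stored strings: {k, x}.
That node has 2 child edges.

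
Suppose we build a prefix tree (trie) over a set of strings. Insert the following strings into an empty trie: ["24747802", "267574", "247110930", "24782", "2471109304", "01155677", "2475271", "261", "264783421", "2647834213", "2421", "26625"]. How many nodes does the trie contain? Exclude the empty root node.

48

For each word, the new-node count is its length minus the longest prefix already in the trie:
  "24747802" → 8 new (2, 4, 7, 4, 7, 8, 0, 2)
  "267574" → prefix "2" already present; 5 new (6, 7, 5, 7, 4)
  "247110930" → prefix "247" already present; 6 new (1, 1, 0, 9, 3, 0)
  "24782" → prefix "247" already present; 2 new (8, 2)
  "2471109304" → prefix "247110930" already present; 1 new (4)
  "01155677" → 8 new (0, 1, 1, 5, 5, 6, 7, 7)
  "2475271" → prefix "247" already present; 4 new (5, 2, 7, 1)
  "261" → prefix "26" already present; 1 new (1)
  "264783421" → prefix "26" already present; 7 new (4, 7, 8, 3, 4, 2, 1)
  "2647834213" → prefix "264783421" already present; 1 new (3)
  "2421" → prefix "24" already present; 2 new (2, 1)
  "26625" → prefix "26" already present; 3 new (6, 2, 5)
Total nodes = 8 + 5 + 6 + 2 + 1 + 8 + 4 + 1 + 7 + 1 + 2 + 3 = 48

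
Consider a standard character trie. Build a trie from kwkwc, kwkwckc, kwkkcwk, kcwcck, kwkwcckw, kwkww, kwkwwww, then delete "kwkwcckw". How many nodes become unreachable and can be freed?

3

After clearing the end-marker at "kwkwcckw", prune upward until reaching a node still needed by another word.
The suffix "ckw" (3 nodes) is used only by "kwkwcckw"; the node for "kwkwc" still has the child "k", so pruning stops there.
Nodes removed: 3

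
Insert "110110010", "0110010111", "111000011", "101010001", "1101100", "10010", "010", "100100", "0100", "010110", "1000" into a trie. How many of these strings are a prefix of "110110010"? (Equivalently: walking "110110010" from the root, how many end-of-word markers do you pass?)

2

Check each prefix of "110110010" against the stored set — each match is an end-marker on the path.
Prefixes of the query that are stored words: "1101100", "110110010"
Count: 2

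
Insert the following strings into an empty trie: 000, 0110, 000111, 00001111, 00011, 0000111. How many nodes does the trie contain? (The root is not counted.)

Count nodes per top-level branch (shared prefixes stored once):
  '0'-branch (000, 0000111, 00001111, 00011, 000111, 0110): 14 nodes
Sum: 14

14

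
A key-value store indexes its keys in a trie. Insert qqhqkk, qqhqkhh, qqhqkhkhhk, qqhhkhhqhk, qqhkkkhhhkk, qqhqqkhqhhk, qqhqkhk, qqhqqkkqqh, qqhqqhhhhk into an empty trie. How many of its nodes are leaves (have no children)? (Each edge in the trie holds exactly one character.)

8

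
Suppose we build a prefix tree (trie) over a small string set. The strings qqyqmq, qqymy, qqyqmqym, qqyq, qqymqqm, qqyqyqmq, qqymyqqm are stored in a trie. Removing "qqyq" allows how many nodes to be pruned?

After clearing the end-marker at "qqyq", prune upward until reaching a node still needed by another word.
Every node on "qqyq" is still needed (e.g. by "qqyqmq"), so nothing is freed.
Nodes removed: 0

0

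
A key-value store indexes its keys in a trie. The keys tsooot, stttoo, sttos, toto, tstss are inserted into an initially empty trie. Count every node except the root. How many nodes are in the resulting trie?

Insert word by word; a character creates a node only if that edge doesn't already exist:
  "tsooot" → 6 new (t, s, o, o, o, t)
  "stttoo" → 6 new (s, t, t, t, o, o)
  "sttos" → prefix "stt" already present; 2 new (o, s)
  "toto" → prefix "t" already present; 3 new (o, t, o)
  "tstss" → prefix "ts" already present; 3 new (t, s, s)
Total nodes = 6 + 6 + 2 + 3 + 3 = 20

20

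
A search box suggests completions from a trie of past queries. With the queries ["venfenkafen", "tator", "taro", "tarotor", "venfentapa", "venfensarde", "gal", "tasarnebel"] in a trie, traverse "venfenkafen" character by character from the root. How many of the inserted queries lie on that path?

Traverse "venfenkafen" character by character; count nodes along the way that are marked as word ends.
Prefixes of the query that are stored words: "venfenkafen"
Count: 1

1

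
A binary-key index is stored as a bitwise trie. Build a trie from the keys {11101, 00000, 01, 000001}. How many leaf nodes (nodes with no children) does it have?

3

A leaf is a node with no children — equivalently, the end of a word that is not a proper prefix of any other stored word.
Those words: "000001", "01", "11101"
Leaf count: 3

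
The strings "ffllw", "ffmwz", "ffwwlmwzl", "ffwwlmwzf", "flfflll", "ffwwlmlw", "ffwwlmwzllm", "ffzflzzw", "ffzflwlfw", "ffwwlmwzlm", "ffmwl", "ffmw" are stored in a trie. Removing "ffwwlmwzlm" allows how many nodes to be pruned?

1

After clearing the end-marker at "ffwwlmwzlm", prune upward until reaching a node still needed by another word.
The suffix "m" (1 node) is used only by "ffwwlmwzlm"; the node for "ffwwlmwzl" still has the child "l", so pruning stops there.
Nodes removed: 1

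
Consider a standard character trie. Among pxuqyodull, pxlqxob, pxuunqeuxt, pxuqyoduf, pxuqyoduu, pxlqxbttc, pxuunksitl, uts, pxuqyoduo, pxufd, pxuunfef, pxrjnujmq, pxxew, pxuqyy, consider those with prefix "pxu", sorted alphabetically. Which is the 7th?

Filter for "pxu…" and sort: "pxufd", "pxuqyoduf", "pxuqyodull", "pxuqyoduo", "pxuqyoduu", "pxuqyy", "pxuunfef", "pxuunksitl", "pxuunqeuxt"
Position 7: pxuunfef

pxuunfef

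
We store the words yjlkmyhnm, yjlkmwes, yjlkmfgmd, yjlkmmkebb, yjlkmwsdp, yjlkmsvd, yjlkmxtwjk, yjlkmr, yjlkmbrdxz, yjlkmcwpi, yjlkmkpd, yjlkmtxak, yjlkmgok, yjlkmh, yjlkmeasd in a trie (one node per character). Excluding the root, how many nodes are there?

57

Insert word by word; a character creates a node only if that edge doesn't already exist:
  "yjlkmyhnm" → 9 new (y, j, l, k, m, y, h, n, m)
  "yjlkmwes" → prefix "yjlkm" already present; 3 new (w, e, s)
  "yjlkmfgmd" → prefix "yjlkm" already present; 4 new (f, g, m, d)
  "yjlkmmkebb" → prefix "yjlkm" already present; 5 new (m, k, e, b, b)
  "yjlkmwsdp" → prefix "yjlkmw" already present; 3 new (s, d, p)
  "yjlkmsvd" → prefix "yjlkm" already present; 3 new (s, v, d)
  "yjlkmxtwjk" → prefix "yjlkm" already present; 5 new (x, t, w, j, k)
  "yjlkmr" → prefix "yjlkm" already present; 1 new (r)
  "yjlkmbrdxz" → prefix "yjlkm" already present; 5 new (b, r, d, x, z)
  "yjlkmcwpi" → prefix "yjlkm" already present; 4 new (c, w, p, i)
  "yjlkmkpd" → prefix "yjlkm" already present; 3 new (k, p, d)
  "yjlkmtxak" → prefix "yjlkm" already present; 4 new (t, x, a, k)
  "yjlkmgok" → prefix "yjlkm" already present; 3 new (g, o, k)
  "yjlkmh" → prefix "yjlkm" already present; 1 new (h)
  "yjlkmeasd" → prefix "yjlkm" already present; 4 new (e, a, s, d)
Total nodes = 9 + 3 + 4 + 5 + 3 + 3 + 5 + 1 + 5 + 4 + 3 + 4 + 3 + 1 + 4 = 57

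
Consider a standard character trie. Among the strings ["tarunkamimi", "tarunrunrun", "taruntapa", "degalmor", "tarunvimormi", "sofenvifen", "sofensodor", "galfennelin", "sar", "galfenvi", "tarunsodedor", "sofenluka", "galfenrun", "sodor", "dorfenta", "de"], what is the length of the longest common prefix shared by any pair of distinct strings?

6

Look for the deepest trie node that still has at least two words in its subtree.
e.g. "galfennelin" and "galfenrun" share the prefix "galfen" of length 6; no pair shares a longer one.
Longest shared-prefix length: 6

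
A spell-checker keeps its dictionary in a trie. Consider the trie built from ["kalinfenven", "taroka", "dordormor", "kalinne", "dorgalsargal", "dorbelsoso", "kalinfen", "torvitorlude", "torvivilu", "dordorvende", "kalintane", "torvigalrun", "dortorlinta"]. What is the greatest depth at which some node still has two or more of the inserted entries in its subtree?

Look for the deepest trie node that still has at least two words in its subtree.
e.g. "kalinfen" and "kalinfenven" share the prefix "kalinfen" of length 8; no pair shares a longer one.
Longest shared-prefix length: 8

8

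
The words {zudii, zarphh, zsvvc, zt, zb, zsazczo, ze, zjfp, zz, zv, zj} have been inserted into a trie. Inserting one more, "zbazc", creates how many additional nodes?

Walking "zbazc" from the root, the first 2 characters ("zb") follow existing edges; "a" is the first miss.
Each of the 3 remaining characters creates one node.

3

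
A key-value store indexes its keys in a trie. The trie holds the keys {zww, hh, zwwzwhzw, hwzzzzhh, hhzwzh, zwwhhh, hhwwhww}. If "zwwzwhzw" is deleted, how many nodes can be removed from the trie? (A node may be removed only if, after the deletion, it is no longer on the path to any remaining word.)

5

A node on "zwwzwhzw"'s path can go only if nothing else ends at it or branches off below it.
The suffix "zwhzw" (5 nodes) is used only by "zwwzwhzw"; the node for "zww" still has the child "h", so pruning stops there.
Nodes removed: 5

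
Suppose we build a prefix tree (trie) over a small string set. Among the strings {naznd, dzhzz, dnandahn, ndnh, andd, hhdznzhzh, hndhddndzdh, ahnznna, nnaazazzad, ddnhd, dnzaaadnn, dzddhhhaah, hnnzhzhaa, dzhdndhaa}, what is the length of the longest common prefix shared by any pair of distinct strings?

Equivalently: take the maximum, over all pairs, of their longest common prefix length.
e.g. "dzhdndhaa" and "dzhzz" share the prefix "dzh" of length 3; no pair shares a longer one.
Longest shared-prefix length: 3

3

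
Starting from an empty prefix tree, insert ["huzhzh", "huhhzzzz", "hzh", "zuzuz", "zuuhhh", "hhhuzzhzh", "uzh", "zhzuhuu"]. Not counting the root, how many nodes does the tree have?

40

Trace insertions, counting only characters that open a new branch:
  "huzhzh" → 6 new (h, u, z, h, z, h)
  "huhhzzzz" → prefix "hu" already present; 6 new (h, h, z, z, z, z)
  "hzh" → prefix "h" already present; 2 new (z, h)
  "zuzuz" → 5 new (z, u, z, u, z)
  "zuuhhh" → prefix "zu" already present; 4 new (u, h, h, h)
  "hhhuzzhzh" → prefix "h" already present; 8 new (h, h, u, z, z, h, z, h)
  "uzh" → 3 new (u, z, h)
  "zhzuhuu" → prefix "z" already present; 6 new (h, z, u, h, u, u)
Total nodes = 6 + 6 + 2 + 5 + 4 + 8 + 3 + 6 = 40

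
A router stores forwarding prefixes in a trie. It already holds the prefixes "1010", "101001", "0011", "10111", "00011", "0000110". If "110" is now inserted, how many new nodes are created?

"1" is already a path in the trie; the remaining "10" must be added.
New nodes needed: |"110"| − 1 = 3 − 1 = 2.

2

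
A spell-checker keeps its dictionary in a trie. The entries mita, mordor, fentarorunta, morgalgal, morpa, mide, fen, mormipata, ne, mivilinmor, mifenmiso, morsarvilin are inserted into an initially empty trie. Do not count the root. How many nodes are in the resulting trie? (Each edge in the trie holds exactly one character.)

62

For each word, the new-node count is its length minus the longest prefix already in the trie:
  "mita" → 4 new (m, i, t, a)
  "mordor" → prefix "m" already present; 5 new (o, r, d, o, r)
  "fentarorunta" → 12 new (f, e, n, t, a, r, o, r, u, n, t, a)
  "morgalgal" → prefix "mor" already present; 6 new (g, a, l, g, a, l)
  "morpa" → prefix "mor" already present; 2 new (p, a)
  "mide" → prefix "mi" already present; 2 new (d, e)
  "fen" → prefix "fen" already present; 0 new (none)
  "mormipata" → prefix "mor" already present; 6 new (m, i, p, a, t, a)
  "ne" → 2 new (n, e)
  "mivilinmor" → prefix "mi" already present; 8 new (v, i, l, i, n, m, o, r)
  "mifenmiso" → prefix "mi" already present; 7 new (f, e, n, m, i, s, o)
  "morsarvilin" → prefix "mor" already present; 8 new (s, a, r, v, i, l, i, n)
Total nodes = 4 + 5 + 12 + 6 + 2 + 2 + 0 + 6 + 2 + 8 + 7 + 8 = 62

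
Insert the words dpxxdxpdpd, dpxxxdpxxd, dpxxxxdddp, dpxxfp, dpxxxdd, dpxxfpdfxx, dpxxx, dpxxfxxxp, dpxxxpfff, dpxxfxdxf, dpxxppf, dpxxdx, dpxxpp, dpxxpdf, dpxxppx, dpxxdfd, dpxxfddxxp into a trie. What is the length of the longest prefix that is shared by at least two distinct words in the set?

Look for the deepest trie node that still has at least two words in its subtree.
e.g. "dpxxdx" and "dpxxdxpdpd" share the prefix "dpxxdx" of length 6; no pair shares a longer one.
Longest shared-prefix length: 6

6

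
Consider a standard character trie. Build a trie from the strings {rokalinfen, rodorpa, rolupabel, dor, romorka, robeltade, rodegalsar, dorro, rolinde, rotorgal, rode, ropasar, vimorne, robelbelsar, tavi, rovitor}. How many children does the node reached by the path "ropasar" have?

0

Follow the path "ropasar" to its node, then look at its outgoing edges.
No stored string extends past "ropasar".
That node has 0 child edges.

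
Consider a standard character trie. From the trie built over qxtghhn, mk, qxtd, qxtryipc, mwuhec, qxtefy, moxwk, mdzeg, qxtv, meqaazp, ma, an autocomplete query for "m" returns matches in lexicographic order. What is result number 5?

DFS of the "m" subtree visits, in order: "ma", "mdzeg", "meqaazp", "mk", "moxwk", "mwuhec"
The 5th is moxwk.

moxwk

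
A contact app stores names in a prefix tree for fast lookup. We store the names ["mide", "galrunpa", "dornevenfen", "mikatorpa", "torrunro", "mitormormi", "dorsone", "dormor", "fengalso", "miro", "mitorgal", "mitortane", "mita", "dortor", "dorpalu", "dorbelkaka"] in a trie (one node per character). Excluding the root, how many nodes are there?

For each word, the new-node count is its length minus the longest prefix already in the trie:
  "mide" → 4 new (m, i, d, e)
  "galrunpa" → 8 new (g, a, l, r, u, n, p, a)
  "dornevenfen" → 11 new (d, o, r, n, e, v, e, n, f, e, n)
  "mikatorpa" → prefix "mi" already present; 7 new (k, a, t, o, r, p, a)
  "torrunro" → 8 new (t, o, r, r, u, n, r, o)
  "mitormormi" → prefix "mi" already present; 8 new (t, o, r, m, o, r, m, i)
  "dorsone" → prefix "dor" already present; 4 new (s, o, n, e)
  "dormor" → prefix "dor" already present; 3 new (m, o, r)
  "fengalso" → 8 new (f, e, n, g, a, l, s, o)
  "miro" → prefix "mi" already present; 2 new (r, o)
  "mitorgal" → prefix "mitor" already present; 3 new (g, a, l)
  "mitortane" → prefix "mitor" already present; 4 new (t, a, n, e)
  "mita" → prefix "mit" already present; 1 new (a)
  "dortor" → prefix "dor" already present; 3 new (t, o, r)
  "dorpalu" → prefix "dor" already present; 4 new (p, a, l, u)
  "dorbelkaka" → prefix "dor" already present; 7 new (b, e, l, k, a, k, a)
Total nodes = 4 + 8 + 11 + 7 + 8 + 8 + 4 + 3 + 8 + 2 + 3 + 4 + 1 + 3 + 4 + 7 = 85

85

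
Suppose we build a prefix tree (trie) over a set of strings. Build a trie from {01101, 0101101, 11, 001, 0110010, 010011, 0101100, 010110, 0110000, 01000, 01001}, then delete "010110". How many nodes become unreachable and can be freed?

0

Walk "010110" from the leaf back toward the root, removing each node that no remaining word uses.
Every node on "010110" is still needed (e.g. by "0101101"), so nothing is freed.
Nodes removed: 0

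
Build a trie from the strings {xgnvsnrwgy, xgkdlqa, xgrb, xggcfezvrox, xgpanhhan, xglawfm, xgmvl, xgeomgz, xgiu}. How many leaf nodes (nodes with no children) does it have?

A leaf is a node with no children — equivalently, the end of a word that is not a proper prefix of any other stored word.
Those words: "xgeomgz", "xggcfezvrox", "xgiu", "xgkdlqa", "xglawfm", "xgmvl", "xgnvsnrwgy", "xgpanhhan", "xgrb"
Leaf count: 9

9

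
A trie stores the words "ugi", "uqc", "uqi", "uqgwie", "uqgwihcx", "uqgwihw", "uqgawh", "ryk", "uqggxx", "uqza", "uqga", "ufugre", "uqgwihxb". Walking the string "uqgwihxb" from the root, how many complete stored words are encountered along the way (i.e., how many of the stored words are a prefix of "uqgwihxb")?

1

Walk "uqgwihxb" from the root; an end-of-word marker is hit whenever a stored word is a prefix of "uqgwihxb".
Prefixes of the query that are stored words: "uqgwihxb"
Count: 1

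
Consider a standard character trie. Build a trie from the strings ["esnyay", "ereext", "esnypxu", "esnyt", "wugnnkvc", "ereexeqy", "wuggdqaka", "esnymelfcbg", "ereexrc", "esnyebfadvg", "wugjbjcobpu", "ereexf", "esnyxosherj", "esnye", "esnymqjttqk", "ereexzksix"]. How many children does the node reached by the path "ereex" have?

The children of the "ereex" node are the distinct next characters among strings starting with "ereex".
Characters that immediately follow "ereex" among the stored strings: {e, f, r, t, z}.
That node has 5 child edges.

5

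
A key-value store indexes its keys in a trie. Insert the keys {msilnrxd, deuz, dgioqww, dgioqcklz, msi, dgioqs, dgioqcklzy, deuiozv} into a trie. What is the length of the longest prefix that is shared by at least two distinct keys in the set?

Look for the deepest trie node that still has at least two words in its subtree.
"dgioqcklz" and "dgioqcklzy" agree on "dgioqcklz" (9 characters) before diverging; nothing deeper is shared.
Longest shared-prefix length: 9

9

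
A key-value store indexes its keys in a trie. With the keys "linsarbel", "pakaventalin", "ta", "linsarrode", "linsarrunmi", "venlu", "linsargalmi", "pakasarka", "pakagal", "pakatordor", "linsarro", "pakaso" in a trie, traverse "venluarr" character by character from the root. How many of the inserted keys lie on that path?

1

Traverse "venluarr" character by character; count nodes along the way that are marked as word ends.
Prefixes of the query that are stored words: "venlu"
Count: 1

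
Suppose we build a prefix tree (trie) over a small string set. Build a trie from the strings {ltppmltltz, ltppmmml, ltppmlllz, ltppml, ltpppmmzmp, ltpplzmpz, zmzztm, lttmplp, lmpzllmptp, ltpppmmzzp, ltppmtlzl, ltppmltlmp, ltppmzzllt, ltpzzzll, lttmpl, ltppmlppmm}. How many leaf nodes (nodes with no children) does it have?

14

A leaf is a node with no children — equivalently, the end of a word that is not a proper prefix of any other stored word.
Those words: "lmpzllmptp", "ltpplzmpz", "ltppmlllz", "ltppmlppmm", "ltppmltlmp", "ltppmltltz", "ltppmmml", "ltppmtlzl", "ltppmzzllt", "ltpppmmzmp", "ltpppmmzzp", "ltpzzzll", "lttmplp", "zmzztm"
Leaf count: 14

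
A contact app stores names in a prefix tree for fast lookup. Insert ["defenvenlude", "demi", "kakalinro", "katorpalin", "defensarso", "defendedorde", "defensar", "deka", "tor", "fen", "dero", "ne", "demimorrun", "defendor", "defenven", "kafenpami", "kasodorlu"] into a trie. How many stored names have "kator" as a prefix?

1

Filter for entries beginning with "kator":
Matches: "katorpalin"
Count: 1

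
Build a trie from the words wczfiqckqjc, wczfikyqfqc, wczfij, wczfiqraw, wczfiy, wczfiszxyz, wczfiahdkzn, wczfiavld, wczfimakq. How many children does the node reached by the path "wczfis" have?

The children of the "wczfis" node are the distinct next characters among strings starting with "wczfis".
Distinct next characters after "wczfis": z.
That node has 1 child edge.

1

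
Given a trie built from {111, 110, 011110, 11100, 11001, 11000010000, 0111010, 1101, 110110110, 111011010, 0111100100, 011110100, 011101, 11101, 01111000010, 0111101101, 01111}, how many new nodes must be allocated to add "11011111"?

Walking "11011111" from the root, the first 5 characters ("11011") follow existing edges; "1" is the first miss.
So 8 − 5 = 3 new nodes.

3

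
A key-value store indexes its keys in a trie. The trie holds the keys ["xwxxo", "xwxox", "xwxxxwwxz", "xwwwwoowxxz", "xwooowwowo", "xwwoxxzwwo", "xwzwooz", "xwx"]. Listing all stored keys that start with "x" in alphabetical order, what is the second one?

xwwoxxzwwo

Words with prefix "x", in lexicographic order: "xwooowwowo", "xwwoxxzwwo", "xwwwwoowxxz", "xwx", "xwxox", "xwxxo", "xwxxxwwxz", "xwzwooz"
The 2nd is xwwoxxzwwo.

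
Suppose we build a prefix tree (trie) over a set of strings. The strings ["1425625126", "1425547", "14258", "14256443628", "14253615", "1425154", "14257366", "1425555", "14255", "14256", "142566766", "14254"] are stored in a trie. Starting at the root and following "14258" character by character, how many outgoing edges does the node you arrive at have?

0

Walk "14258" from the root, arriving at one node.
No stored string extends past "14258".
That node has 0 child edges.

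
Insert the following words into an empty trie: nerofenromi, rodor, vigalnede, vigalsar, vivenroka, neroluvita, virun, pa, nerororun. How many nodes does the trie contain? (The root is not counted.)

51

Trace insertions, counting only characters that open a new branch:
  "nerofenromi" → 11 new (n, e, r, o, f, e, n, r, o, m, i)
  "rodor" → 5 new (r, o, d, o, r)
  "vigalnede" → 9 new (v, i, g, a, l, n, e, d, e)
  "vigalsar" → prefix "vigal" already present; 3 new (s, a, r)
  "vivenroka" → prefix "vi" already present; 7 new (v, e, n, r, o, k, a)
  "neroluvita" → prefix "nero" already present; 6 new (l, u, v, i, t, a)
  "virun" → prefix "vi" already present; 3 new (r, u, n)
  "pa" → 2 new (p, a)
  "nerororun" → prefix "nero" already present; 5 new (r, o, r, u, n)
Total nodes = 11 + 5 + 9 + 3 + 7 + 6 + 3 + 2 + 5 = 51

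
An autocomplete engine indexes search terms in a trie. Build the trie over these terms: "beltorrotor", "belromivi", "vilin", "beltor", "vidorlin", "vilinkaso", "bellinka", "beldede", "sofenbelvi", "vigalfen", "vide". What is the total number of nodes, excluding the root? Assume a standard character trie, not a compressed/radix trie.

58

For each word, the new-node count is its length minus the longest prefix already in the trie:
  "beltorrotor" → 11 new (b, e, l, t, o, r, r, o, t, o, r)
  "belromivi" → prefix "bel" already present; 6 new (r, o, m, i, v, i)
  "vilin" → 5 new (v, i, l, i, n)
  "beltor" → prefix "beltor" already present; 0 new (none)
  "vidorlin" → prefix "vi" already present; 6 new (d, o, r, l, i, n)
  "vilinkaso" → prefix "vilin" already present; 4 new (k, a, s, o)
  "bellinka" → prefix "bel" already present; 5 new (l, i, n, k, a)
  "beldede" → prefix "bel" already present; 4 new (d, e, d, e)
  "sofenbelvi" → 10 new (s, o, f, e, n, b, e, l, v, i)
  "vigalfen" → prefix "vi" already present; 6 new (g, a, l, f, e, n)
  "vide" → prefix "vid" already present; 1 new (e)
Total nodes = 11 + 6 + 5 + 0 + 6 + 4 + 5 + 4 + 10 + 6 + 1 = 58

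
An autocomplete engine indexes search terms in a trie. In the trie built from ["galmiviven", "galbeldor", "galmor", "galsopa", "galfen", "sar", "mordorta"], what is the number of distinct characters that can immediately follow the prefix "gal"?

4

Follow the path "gal" to its node, then look at its outgoing edges.
Characters that immediately follow "gal" among the stored strings: {b, f, m, s}.
That node has 4 child edges.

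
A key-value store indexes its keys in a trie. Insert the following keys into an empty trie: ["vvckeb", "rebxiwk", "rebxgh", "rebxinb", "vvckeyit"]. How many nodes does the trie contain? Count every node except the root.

20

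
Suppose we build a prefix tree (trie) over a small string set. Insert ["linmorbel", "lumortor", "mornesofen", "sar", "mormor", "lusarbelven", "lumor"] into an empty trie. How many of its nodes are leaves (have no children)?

Leaves are exactly the stored words that no other stored word extends.
Those words: "linmorbel", "lumortor", "lusarbelven", "mormor", "mornesofen", "sar"
Leaf count: 6

6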